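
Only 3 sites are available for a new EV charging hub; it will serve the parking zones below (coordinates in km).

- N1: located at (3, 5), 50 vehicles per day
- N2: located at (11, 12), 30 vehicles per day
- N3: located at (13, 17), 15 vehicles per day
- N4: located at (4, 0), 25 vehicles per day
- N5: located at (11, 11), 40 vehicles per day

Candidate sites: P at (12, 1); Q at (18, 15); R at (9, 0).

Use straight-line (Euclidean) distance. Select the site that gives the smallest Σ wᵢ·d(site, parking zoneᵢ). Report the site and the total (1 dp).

Total weighted distance at each candidate:
  P (12, 1): total = 1667.8
  Q (18, 15): total = 2046.1
  R (9, 0): total = 1589.7
Minimum is at R with total 1589.7 km.

R, total 1589.7 km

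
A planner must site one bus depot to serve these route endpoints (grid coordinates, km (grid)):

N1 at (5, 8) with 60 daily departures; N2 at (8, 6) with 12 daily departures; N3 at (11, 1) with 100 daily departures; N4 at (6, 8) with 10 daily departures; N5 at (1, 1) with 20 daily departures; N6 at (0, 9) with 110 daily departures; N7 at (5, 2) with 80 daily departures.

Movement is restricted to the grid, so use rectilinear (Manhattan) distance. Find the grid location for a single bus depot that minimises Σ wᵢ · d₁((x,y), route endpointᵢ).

Manhattan distance separates: Σwᵢ(|x−xᵢ|+|y−yᵢ|) = Σwᵢ|x−xᵢ| + Σwᵢ|y−yᵢ|, so x and y are optimised independently as 1-D weighted medians.
Total weight W = 392; half = 196.
x-coordinate, sorted with cumulative weight:
  x=0 (N6, w=110) cum 110
  x=1 (N5, w=20) cum 130
  x=5 (N1, w=60) cum 190
  x=5 (N7, w=80) cum 270  ← median
  x=6 (N4, w=10) cum 280
  x=8 (N2, w=12) cum 292
  x=11 (N3, w=100) cum 392
⇒ x* = 5
y-coordinate, sorted with cumulative weight:
  y=1 (N3, w=100) cum 100
  y=1 (N5, w=20) cum 120
  y=2 (N7, w=80) cum 200  ← median
  y=6 (N2, w=12) cum 212
  y=8 (N1, w=60) cum 272
  y=8 (N4, w=10) cum 282
  y=9 (N6, w=110) cum 392
⇒ y* = 2

(5, 2)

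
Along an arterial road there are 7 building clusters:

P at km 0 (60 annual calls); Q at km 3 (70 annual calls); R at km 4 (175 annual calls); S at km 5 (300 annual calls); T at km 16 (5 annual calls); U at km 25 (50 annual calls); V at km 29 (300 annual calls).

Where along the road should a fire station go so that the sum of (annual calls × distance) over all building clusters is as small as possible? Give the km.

For a sum of weighted absolute distances on a line, the optimum is the weighted median (not the mean). Total weight W = 960; half-weight = 480.
Sort by position and accumulate weight:
  km 0 (P, w=60) → cum 60
  km 3 (Q, w=70) → cum 130
  km 4 (R, w=175) → cum 305
  km 5 (S, w=300) → cum 605  ≥ 480 → median here
  km 16 (T, w=5) → cum 610
  km 25 (U, w=50) → cum 660
  km 29 (V, w=300) → cum 960
Optimal location: km 5.

x = 5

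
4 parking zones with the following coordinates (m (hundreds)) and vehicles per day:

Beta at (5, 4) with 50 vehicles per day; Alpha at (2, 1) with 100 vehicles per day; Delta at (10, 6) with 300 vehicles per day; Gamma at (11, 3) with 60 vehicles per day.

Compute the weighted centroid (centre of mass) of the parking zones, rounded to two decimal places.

(8.06, 4.47)

The minimiser of Σwᵢ‖p−pᵢ‖² is the weighted centroid p* = (Σwᵢpᵢ)/(Σwᵢ).
Σwᵢ = 510.
Σwᵢxᵢ = 50·5 + 100·2 + 300·10 + 60·11 = 4110.
Σwᵢyᵢ = 50·4 + 100·1 + 300·6 + 60·3 = 2280.
x* = 4110/510 = 8.06, y* = 2280/510 = 4.47.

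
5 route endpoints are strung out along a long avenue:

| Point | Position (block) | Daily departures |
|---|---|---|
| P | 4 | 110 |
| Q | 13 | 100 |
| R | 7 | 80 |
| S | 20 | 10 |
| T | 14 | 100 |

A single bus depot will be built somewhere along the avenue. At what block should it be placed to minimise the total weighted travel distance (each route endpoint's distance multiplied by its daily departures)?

x = 13

For a sum of weighted absolute distances on a line, the optimum is the weighted median (not the mean). Total weight W = 400; half-weight = 200.
Sort by position and accumulate weight:
  block 4 (P, w=110) → cum 110
  block 7 (R, w=80) → cum 190
  block 13 (Q, w=100) → cum 290  ≥ 200 → median here
  block 14 (T, w=100) → cum 390
  block 20 (S, w=10) → cum 400
Optimal location: block 13.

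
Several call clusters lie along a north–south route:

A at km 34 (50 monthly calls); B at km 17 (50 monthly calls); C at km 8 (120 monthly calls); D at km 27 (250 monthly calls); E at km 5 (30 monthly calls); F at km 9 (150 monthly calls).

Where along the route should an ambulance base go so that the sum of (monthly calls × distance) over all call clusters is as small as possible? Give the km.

For a sum of weighted absolute distances on a line, the optimum is the weighted median (not the mean). Total weight W = 650; half-weight = 325.
Sort by position and accumulate weight:
  km 5 (E, w=30) → cum 30
  km 8 (C, w=120) → cum 150
  km 9 (F, w=150) → cum 300
  km 17 (B, w=50) → cum 350  ≥ 325 → median here
  km 27 (D, w=250) → cum 600
  km 34 (A, w=50) → cum 650
Optimal location: km 17.

x = 17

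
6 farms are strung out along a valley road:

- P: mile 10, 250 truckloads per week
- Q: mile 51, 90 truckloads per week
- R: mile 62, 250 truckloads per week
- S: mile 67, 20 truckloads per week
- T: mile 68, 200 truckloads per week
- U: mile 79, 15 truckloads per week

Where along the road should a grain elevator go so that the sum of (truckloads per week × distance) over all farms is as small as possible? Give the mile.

x = 62

For a sum of weighted absolute distances on a line, the optimum is the weighted median (not the mean). Total weight W = 825; half-weight = 412.5.
Sort by position and accumulate weight:
  mile 10 (P, w=250) → cum 250
  mile 51 (Q, w=90) → cum 340
  mile 62 (R, w=250) → cum 590  ≥ 412.5 → median here
  mile 67 (S, w=20) → cum 610
  mile 68 (T, w=200) → cum 810
  mile 79 (U, w=15) → cum 825
Optimal location: mile 62.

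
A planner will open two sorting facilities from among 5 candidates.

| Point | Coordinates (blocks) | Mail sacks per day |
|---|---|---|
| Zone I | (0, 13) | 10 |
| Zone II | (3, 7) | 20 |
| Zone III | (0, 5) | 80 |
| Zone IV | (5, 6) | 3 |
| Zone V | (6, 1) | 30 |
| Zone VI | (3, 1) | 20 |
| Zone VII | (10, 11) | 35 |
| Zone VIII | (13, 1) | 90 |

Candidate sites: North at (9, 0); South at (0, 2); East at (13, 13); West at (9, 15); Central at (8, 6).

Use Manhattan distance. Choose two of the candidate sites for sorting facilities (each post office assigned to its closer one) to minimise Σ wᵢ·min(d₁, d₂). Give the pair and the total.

{North, South}, total 1607

Evaluate every pair (each demand assigned to the nearer of the two):
  {North, South}: total = 1607
  {South, Central}: total = 1914
  {North, Central}: total = 1954
  {South, East}: total = 2082
  {South, West}: total = 2262
  {North, West}: total = 2405
  {North, East}: total = 2425
  {West, Central}: total = 2444
  {East, Central}: total = 2464
  {East, West}: total = 4114
Best pair: {North, South} with total 1607.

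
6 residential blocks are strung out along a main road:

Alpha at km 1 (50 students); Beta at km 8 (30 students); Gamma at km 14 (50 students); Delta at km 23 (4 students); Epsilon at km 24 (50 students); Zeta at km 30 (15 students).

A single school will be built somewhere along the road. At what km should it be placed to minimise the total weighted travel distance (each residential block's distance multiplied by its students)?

x = 14

For a sum of weighted absolute distances on a line, the optimum is the weighted median (not the mean). Total weight W = 199; half-weight = 99.5.
Sort by position and accumulate weight:
  km 1 (Alpha, w=50) → cum 50
  km 8 (Beta, w=30) → cum 80
  km 14 (Gamma, w=50) → cum 130  ≥ 99.5 → median here
  km 23 (Delta, w=4) → cum 134
  km 24 (Epsilon, w=50) → cum 184
  km 30 (Zeta, w=15) → cum 199
Optimal location: km 14.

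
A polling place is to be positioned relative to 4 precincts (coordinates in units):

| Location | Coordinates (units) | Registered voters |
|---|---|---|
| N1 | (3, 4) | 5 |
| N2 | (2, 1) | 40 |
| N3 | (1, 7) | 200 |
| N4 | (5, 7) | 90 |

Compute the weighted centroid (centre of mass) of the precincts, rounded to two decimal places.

(2.22, 6.24)

The minimiser of Σwᵢ‖p−pᵢ‖² is the weighted centroid p* = (Σwᵢpᵢ)/(Σwᵢ).
Σwᵢ = 335.
Σwᵢxᵢ = 5·3 + 40·2 + 200·1 + 90·5 = 745.
Σwᵢyᵢ = 5·4 + 40·1 + 200·7 + 90·7 = 2090.
x* = 745/335 = 2.22, y* = 2090/335 = 6.24.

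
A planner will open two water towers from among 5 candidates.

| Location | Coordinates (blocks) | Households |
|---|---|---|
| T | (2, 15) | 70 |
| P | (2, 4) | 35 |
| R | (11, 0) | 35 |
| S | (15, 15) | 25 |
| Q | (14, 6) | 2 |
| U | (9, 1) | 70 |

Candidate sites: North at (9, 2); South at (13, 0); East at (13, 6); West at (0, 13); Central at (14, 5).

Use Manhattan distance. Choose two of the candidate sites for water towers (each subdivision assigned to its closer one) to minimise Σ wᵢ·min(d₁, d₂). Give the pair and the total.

{North, West}, total 1248

Evaluate every pair (each demand assigned to the nearer of the two):
  {North, West}: total = 1248
  {South, West}: total = 1524
  {East, West}: total = 1852
  {West, Central}: total = 1852
  {North, East}: total = 2202
  {North, Central}: total = 2202
  {North, South}: total = 2294
  {South, East}: total = 2552
  {South, Central}: total = 2692
  {East, Central}: total = 3042
Best pair: {North, West} with total 1248.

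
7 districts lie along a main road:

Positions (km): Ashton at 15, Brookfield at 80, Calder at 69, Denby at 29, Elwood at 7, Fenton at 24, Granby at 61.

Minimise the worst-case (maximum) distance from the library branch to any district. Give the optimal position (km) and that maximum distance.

location 43.5, max distance 36.5

The 1-center on a line is the midpoint of the two extreme points: leftmost at 7, rightmost at 80.
Optimal location = (7 + 80)/2 = 43.5; maximum distance = (80 − 7)/2 = 36.5.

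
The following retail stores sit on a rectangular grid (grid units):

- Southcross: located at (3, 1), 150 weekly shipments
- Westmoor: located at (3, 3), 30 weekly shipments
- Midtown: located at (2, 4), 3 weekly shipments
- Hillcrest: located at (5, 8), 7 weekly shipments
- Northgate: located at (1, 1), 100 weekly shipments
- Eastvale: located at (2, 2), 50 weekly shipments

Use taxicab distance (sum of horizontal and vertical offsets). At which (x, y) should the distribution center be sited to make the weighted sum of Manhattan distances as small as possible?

(3, 1)

Manhattan distance separates: Σwᵢ(|x−xᵢ|+|y−yᵢ|) = Σwᵢ|x−xᵢ| + Σwᵢ|y−yᵢ|, so x and y are optimised independently as 1-D weighted medians.
Total weight W = 340; half = 170.
x-coordinate, sorted with cumulative weight:
  x=1 (Northgate, w=100) cum 100
  x=2 (Midtown, w=3) cum 103
  x=2 (Eastvale, w=50) cum 153
  x=3 (Southcross, w=150) cum 303  ← median
  x=3 (Westmoor, w=30) cum 333
  x=5 (Hillcrest, w=7) cum 340
⇒ x* = 3
y-coordinate, sorted with cumulative weight:
  y=1 (Southcross, w=150) cum 150
  y=1 (Northgate, w=100) cum 250  ← median
  y=2 (Eastvale, w=50) cum 300
  y=3 (Westmoor, w=30) cum 330
  y=4 (Midtown, w=3) cum 333
  y=8 (Hillcrest, w=7) cum 340
⇒ y* = 1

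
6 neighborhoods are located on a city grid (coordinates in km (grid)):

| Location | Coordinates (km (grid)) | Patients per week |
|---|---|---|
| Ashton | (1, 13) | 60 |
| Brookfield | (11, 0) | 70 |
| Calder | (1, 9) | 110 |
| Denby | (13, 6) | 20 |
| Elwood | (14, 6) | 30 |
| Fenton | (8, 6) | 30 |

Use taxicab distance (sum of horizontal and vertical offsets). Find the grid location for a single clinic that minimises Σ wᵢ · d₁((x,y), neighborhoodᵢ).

(1, 9)

Manhattan distance separates: Σwᵢ(|x−xᵢ|+|y−yᵢ|) = Σwᵢ|x−xᵢ| + Σwᵢ|y−yᵢ|, so x and y are optimised independently as 1-D weighted medians.
Total weight W = 320; half = 160.
x-coordinate, sorted with cumulative weight:
  x=1 (Ashton, w=60) cum 60
  x=1 (Calder, w=110) cum 170  ← median
  x=8 (Fenton, w=30) cum 200
  x=11 (Brookfield, w=70) cum 270
  x=13 (Denby, w=20) cum 290
  x=14 (Elwood, w=30) cum 320
⇒ x* = 1
y-coordinate, sorted with cumulative weight:
  y=0 (Brookfield, w=70) cum 70
  y=6 (Denby, w=20) cum 90
  y=6 (Elwood, w=30) cum 120
  y=6 (Fenton, w=30) cum 150
  y=9 (Calder, w=110) cum 260  ← median
  y=13 (Ashton, w=60) cum 320
⇒ y* = 9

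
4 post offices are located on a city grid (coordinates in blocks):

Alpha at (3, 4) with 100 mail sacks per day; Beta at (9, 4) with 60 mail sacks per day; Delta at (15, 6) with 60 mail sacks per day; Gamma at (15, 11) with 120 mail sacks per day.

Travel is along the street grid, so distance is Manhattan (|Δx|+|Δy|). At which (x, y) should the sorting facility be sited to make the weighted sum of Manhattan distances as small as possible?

(15, 6)

Manhattan distance separates: Σwᵢ(|x−xᵢ|+|y−yᵢ|) = Σwᵢ|x−xᵢ| + Σwᵢ|y−yᵢ|, so x and y are optimised independently as 1-D weighted medians.
Total weight W = 340; half = 170.
x-coordinate, sorted with cumulative weight:
  x=3 (Alpha, w=100) cum 100
  x=9 (Beta, w=60) cum 160
  x=15 (Delta, w=60) cum 220  ← median
  x=15 (Gamma, w=120) cum 340
⇒ x* = 15
y-coordinate, sorted with cumulative weight:
  y=4 (Alpha, w=100) cum 100
  y=4 (Beta, w=60) cum 160
  y=6 (Delta, w=60) cum 220  ← median
  y=11 (Gamma, w=120) cum 340
⇒ y* = 6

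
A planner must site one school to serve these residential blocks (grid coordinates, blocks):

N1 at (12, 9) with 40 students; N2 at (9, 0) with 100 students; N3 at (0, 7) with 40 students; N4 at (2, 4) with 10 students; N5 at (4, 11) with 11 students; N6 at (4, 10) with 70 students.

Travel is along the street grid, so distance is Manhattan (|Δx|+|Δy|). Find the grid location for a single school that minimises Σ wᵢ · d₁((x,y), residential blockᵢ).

(9, 7)

Manhattan distance separates: Σwᵢ(|x−xᵢ|+|y−yᵢ|) = Σwᵢ|x−xᵢ| + Σwᵢ|y−yᵢ|, so x and y are optimised independently as 1-D weighted medians.
Total weight W = 271; half = 135.5.
x-coordinate, sorted with cumulative weight:
  x=0 (N3, w=40) cum 40
  x=2 (N4, w=10) cum 50
  x=4 (N5, w=11) cum 61
  x=4 (N6, w=70) cum 131
  x=9 (N2, w=100) cum 231  ← median
  x=12 (N1, w=40) cum 271
⇒ x* = 9
y-coordinate, sorted with cumulative weight:
  y=0 (N2, w=100) cum 100
  y=4 (N4, w=10) cum 110
  y=7 (N3, w=40) cum 150  ← median
  y=9 (N1, w=40) cum 190
  y=10 (N6, w=70) cum 260
  y=11 (N5, w=11) cum 271
⇒ y* = 7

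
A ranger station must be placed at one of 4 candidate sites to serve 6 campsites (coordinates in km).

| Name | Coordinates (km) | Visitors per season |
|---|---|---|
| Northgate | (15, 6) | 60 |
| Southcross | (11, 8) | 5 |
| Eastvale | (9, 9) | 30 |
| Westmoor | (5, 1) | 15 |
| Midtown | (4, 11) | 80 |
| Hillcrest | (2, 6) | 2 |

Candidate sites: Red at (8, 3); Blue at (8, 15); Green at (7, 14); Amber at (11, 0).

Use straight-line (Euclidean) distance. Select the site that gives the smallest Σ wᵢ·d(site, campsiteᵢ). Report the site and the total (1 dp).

Total weighted distance at each candidate:
  Red (8, 3): total = 1451.6
  Blue (8, 15): total = 1593.6
  Green (7, 14): total = 1432.0
  Amber (11, 0): total = 1905.2
Minimum is at Green with total 1432.0 km.

Green, total 1432.0 km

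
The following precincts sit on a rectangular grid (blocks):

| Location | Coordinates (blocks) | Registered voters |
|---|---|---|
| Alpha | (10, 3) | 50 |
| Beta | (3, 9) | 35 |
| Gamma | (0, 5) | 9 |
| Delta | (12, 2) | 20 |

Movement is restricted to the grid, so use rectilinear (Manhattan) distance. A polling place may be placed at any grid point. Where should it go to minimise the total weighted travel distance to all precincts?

Manhattan distance separates: Σwᵢ(|x−xᵢ|+|y−yᵢ|) = Σwᵢ|x−xᵢ| + Σwᵢ|y−yᵢ|, so x and y are optimised independently as 1-D weighted medians.
Total weight W = 114; half = 57.
x-coordinate, sorted with cumulative weight:
  x=0 (Gamma, w=9) cum 9
  x=3 (Beta, w=35) cum 44
  x=10 (Alpha, w=50) cum 94  ← median
  x=12 (Delta, w=20) cum 114
⇒ x* = 10
y-coordinate, sorted with cumulative weight:
  y=2 (Delta, w=20) cum 20
  y=3 (Alpha, w=50) cum 70  ← median
  y=5 (Gamma, w=9) cum 79
  y=9 (Beta, w=35) cum 114
⇒ y* = 3

(10, 3)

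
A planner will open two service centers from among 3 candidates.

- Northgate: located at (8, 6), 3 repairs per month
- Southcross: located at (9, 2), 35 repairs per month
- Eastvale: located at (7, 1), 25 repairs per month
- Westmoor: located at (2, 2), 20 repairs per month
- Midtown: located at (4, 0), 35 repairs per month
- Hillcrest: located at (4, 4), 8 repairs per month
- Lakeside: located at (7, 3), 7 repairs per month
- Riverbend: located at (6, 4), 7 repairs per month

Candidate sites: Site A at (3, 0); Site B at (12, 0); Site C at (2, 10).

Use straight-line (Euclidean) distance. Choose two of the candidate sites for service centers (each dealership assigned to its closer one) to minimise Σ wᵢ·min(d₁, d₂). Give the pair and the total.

Evaluate every pair (each demand assigned to the nearer of the two):
  {Site A, Site B}: total = 433.6
  {Site A, Site C}: total = 528.8
  {Site B, Site C}: total = 857.2
Best pair: {Site A, Site B} with total 433.6.

{Site A, Site B}, total 433.6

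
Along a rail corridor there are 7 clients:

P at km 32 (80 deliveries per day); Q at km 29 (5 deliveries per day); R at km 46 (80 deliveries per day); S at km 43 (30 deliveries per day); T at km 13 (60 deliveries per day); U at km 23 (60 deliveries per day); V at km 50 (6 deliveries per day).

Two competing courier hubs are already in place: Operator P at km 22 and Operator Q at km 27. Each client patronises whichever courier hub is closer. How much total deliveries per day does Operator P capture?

The indifferent point is the midpoint (22+27)/2 = 24.5; clients left of it (closer to Operator P at 22) go to Operator P, those right go to Operator Q.
  T at 13 (w=60) → Operator P
  U at 23 (w=60) → Operator P
  Q at 29 (w=5) → Operator Q
  P at 32 (w=80) → Operator Q
  S at 43 (w=30) → Operator Q
  R at 46 (w=80) → Operator Q
  V at 50 (w=6) → Operator Q
Operator P captures 120; Operator Q captures 201.

120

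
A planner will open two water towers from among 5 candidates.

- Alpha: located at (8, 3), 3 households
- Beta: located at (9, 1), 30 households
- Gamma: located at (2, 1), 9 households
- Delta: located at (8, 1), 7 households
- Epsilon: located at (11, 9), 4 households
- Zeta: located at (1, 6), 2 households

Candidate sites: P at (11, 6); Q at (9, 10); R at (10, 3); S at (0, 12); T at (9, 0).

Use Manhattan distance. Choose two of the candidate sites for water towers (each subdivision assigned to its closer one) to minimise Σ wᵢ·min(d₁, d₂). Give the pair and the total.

{P, T}, total 160

Evaluate every pair (each demand assigned to the nearer of the two):
  {P, T}: total = 160
  {Q, T}: total = 164
  {R, T}: total = 174
  {S, T}: total = 186
  {P, R}: total = 246
  {Q, R}: total = 250
  {R, S}: total = 256
  {P, S}: total = 427
  {P, Q}: total = 442
  {Q, S}: total = 507
Best pair: {P, T} with total 160.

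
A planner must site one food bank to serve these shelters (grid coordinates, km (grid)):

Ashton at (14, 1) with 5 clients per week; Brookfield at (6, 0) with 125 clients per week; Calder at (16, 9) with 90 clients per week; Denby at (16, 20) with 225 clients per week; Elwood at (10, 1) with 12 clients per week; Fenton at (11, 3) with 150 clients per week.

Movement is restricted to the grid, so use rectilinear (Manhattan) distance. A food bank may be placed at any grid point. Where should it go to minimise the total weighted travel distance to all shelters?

Manhattan distance separates: Σwᵢ(|x−xᵢ|+|y−yᵢ|) = Σwᵢ|x−xᵢ| + Σwᵢ|y−yᵢ|, so x and y are optimised independently as 1-D weighted medians.
Total weight W = 607; half = 303.5.
x-coordinate, sorted with cumulative weight:
  x=6 (Brookfield, w=125) cum 125
  x=10 (Elwood, w=12) cum 137
  x=11 (Fenton, w=150) cum 287
  x=14 (Ashton, w=5) cum 292
  x=16 (Calder, w=90) cum 382  ← median
  x=16 (Denby, w=225) cum 607
⇒ x* = 16
y-coordinate, sorted with cumulative weight:
  y=0 (Brookfield, w=125) cum 125
  y=1 (Ashton, w=5) cum 130
  y=1 (Elwood, w=12) cum 142
  y=3 (Fenton, w=150) cum 292
  y=9 (Calder, w=90) cum 382  ← median
  y=20 (Denby, w=225) cum 607
⇒ y* = 9

(16, 9)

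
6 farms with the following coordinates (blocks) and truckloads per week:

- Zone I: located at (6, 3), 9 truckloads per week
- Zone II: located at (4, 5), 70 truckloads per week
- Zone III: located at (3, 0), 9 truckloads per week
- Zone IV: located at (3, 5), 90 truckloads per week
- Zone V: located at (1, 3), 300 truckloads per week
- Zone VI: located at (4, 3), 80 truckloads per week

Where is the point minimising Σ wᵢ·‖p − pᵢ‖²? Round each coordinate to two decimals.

(2.24, 3.53)

The minimiser of Σwᵢ‖p−pᵢ‖² is the weighted centroid p* = (Σwᵢpᵢ)/(Σwᵢ).
Σwᵢ = 558.
Σwᵢxᵢ = 9·6 + 70·4 + 9·3 + 90·3 + 300·1 + 80·4 = 1251.
Σwᵢyᵢ = 9·3 + 70·5 + 9·0 + 90·5 + 300·3 + 80·3 = 1967.
x* = 1251/558 = 2.24, y* = 1967/558 = 3.53.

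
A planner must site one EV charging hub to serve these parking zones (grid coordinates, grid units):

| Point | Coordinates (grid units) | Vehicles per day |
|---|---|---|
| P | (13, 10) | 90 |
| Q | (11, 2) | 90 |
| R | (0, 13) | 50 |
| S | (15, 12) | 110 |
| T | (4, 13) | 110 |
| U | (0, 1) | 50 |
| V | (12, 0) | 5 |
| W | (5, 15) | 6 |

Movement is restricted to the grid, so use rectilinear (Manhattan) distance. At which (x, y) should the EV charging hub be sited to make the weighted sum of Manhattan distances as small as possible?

(11, 12)

Manhattan distance separates: Σwᵢ(|x−xᵢ|+|y−yᵢ|) = Σwᵢ|x−xᵢ| + Σwᵢ|y−yᵢ|, so x and y are optimised independently as 1-D weighted medians.
Total weight W = 511; half = 255.5.
x-coordinate, sorted with cumulative weight:
  x=0 (R, w=50) cum 50
  x=0 (U, w=50) cum 100
  x=4 (T, w=110) cum 210
  x=5 (W, w=6) cum 216
  x=11 (Q, w=90) cum 306  ← median
  x=12 (V, w=5) cum 311
  x=13 (P, w=90) cum 401
  x=15 (S, w=110) cum 511
⇒ x* = 11
y-coordinate, sorted with cumulative weight:
  y=0 (V, w=5) cum 5
  y=1 (U, w=50) cum 55
  y=2 (Q, w=90) cum 145
  y=10 (P, w=90) cum 235
  y=12 (S, w=110) cum 345  ← median
  y=13 (R, w=50) cum 395
  y=13 (T, w=110) cum 505
  y=15 (W, w=6) cum 511
⇒ y* = 12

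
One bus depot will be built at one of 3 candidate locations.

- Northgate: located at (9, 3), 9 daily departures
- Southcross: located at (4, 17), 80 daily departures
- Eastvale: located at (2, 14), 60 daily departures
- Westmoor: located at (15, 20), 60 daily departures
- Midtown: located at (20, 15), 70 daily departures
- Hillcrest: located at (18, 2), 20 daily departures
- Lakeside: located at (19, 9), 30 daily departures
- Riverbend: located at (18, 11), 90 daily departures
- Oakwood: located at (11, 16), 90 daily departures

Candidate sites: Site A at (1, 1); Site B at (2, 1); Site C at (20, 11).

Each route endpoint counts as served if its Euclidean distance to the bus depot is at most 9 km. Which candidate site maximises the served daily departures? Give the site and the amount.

Site C, covering 190

Coverage radius r = 9 km; a point is covered iff (Δx)²+(Δy)² ≤ 9² = 81.
  Site A (1, 1): covers {Northgate} → 9
  Site B (2, 1): covers {Northgate} → 9
  Site C (20, 11): covers {Midtown, Lakeside, Riverbend} → 190
Maximum coverage at Site C: 190 daily departures.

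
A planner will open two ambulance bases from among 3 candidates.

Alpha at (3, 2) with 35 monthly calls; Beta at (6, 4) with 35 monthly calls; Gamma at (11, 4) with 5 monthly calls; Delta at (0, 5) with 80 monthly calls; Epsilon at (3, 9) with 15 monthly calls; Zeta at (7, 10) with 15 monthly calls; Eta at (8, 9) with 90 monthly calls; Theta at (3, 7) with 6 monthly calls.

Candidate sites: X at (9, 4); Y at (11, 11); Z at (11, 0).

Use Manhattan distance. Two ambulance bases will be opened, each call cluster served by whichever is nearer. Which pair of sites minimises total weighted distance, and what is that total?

Evaluate every pair (each demand assigned to the nearer of the two):
  {X, Y}: total = 1924
  {X, Z}: total = 2074
  {Y, Z}: total = 2712
Best pair: {X, Y} with total 1924.

{X, Y}, total 1924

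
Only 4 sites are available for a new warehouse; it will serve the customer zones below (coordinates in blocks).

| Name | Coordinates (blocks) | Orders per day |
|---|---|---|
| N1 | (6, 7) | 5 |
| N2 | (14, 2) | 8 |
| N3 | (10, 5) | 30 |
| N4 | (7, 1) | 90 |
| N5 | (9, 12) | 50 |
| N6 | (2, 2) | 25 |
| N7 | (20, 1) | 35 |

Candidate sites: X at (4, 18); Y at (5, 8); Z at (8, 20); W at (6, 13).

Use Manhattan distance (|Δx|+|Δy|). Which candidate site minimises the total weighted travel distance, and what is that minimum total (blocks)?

Total weighted distance at each candidate:
  X (4, 18): total = 4798
  Y (5, 8): total = 2575
  Z (8, 20): total = 4712
  W (6, 13): total = 3197
Minimum is at Y with total 2575 blocks.

Y, total 2575 blocks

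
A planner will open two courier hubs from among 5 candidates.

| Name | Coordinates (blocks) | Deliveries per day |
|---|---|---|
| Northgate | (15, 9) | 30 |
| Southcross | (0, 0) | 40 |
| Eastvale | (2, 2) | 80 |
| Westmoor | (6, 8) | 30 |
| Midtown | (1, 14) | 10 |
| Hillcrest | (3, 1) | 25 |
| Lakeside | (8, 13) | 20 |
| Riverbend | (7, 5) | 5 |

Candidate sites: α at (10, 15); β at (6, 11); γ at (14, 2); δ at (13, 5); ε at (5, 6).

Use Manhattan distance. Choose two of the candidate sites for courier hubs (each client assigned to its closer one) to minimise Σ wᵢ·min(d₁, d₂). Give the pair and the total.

Evaluate every pair (each demand assigned to the nearer of the two):
  {β, ε}: total = 1770
  {δ, ε}: total = 1780
  {α, ε}: total = 1790
  {γ, ε}: total = 1840
  {β, γ}: total = 2425
  {β, δ}: total = 2505
  {α, β}: total = 2660
  {α, γ}: total = 2700
  {α, δ}: total = 2880
  {γ, δ}: total = 2880
Best pair: {β, ε} with total 1770.

{β, ε}, total 1770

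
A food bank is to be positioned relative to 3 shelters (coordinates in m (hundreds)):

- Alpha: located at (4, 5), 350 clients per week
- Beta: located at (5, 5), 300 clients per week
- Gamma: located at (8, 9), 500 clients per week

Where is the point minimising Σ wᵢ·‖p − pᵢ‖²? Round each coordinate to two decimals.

The minimiser of Σwᵢ‖p−pᵢ‖² is the weighted centroid p* = (Σwᵢpᵢ)/(Σwᵢ).
Σwᵢ = 1150.
Σwᵢxᵢ = 350·4 + 300·5 + 500·8 = 6900.
Σwᵢyᵢ = 350·5 + 300·5 + 500·9 = 7750.
x* = 6900/1150 = 6.00, y* = 7750/1150 = 6.74.

(6.00, 6.74)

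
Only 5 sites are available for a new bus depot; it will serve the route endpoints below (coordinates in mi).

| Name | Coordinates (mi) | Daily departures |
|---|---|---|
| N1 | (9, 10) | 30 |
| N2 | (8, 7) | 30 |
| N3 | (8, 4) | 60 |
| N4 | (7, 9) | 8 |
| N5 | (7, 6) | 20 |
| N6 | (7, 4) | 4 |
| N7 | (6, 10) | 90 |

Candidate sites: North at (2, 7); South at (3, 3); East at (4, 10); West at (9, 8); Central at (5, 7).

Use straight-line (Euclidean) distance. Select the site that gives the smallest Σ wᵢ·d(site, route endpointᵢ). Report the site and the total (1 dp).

West, total 766.7 mi

Total weighted distance at each candidate:
  North (2, 7): total = 1429.4
  South (3, 3): total = 1634.2
  East (4, 10): total = 1064.8
  West (9, 8): total = 766.7
  Central (5, 7): total = 860.9
Minimum is at West with total 766.7 mi.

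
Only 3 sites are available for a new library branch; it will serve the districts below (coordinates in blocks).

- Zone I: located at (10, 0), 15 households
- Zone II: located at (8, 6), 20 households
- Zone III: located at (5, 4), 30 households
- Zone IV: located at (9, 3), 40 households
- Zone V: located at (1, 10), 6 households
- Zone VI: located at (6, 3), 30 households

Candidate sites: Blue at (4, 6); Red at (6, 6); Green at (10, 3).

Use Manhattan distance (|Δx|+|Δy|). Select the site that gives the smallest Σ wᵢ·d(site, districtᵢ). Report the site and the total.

Total weighted distance at each candidate:
  Blue (4, 6): total = 862
  Red (6, 6): total = 664
  Green (10, 3): total = 581
Minimum is at Green with total 581 blocks.

Green, total 581 blocks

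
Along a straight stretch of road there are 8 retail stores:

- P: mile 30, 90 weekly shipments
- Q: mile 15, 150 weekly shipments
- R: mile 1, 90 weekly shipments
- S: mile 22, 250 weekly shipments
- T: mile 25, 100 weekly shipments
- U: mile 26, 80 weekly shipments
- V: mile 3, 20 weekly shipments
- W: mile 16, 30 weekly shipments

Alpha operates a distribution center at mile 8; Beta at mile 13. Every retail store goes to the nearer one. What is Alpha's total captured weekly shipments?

The indifferent point is the midpoint (8+13)/2 = 10.5; retail stores left of it (closer to Alpha at 8) go to Alpha, those right go to Beta.
  R at 1 (w=90) → Alpha
  V at 3 (w=20) → Alpha
  Q at 15 (w=150) → Beta
  W at 16 (w=30) → Beta
  S at 22 (w=250) → Beta
  T at 25 (w=100) → Beta
  U at 26 (w=80) → Beta
  P at 30 (w=90) → Beta
Alpha captures 110; Beta captures 700.

110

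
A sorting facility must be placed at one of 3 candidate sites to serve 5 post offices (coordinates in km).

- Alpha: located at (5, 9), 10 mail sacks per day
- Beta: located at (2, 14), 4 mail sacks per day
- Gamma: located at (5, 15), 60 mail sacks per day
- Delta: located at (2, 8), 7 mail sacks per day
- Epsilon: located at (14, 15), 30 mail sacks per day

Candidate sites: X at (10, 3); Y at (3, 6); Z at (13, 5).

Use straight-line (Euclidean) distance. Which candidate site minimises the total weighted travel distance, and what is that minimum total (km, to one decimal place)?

Total weighted distance at each candidate:
  X (10, 3): total = 1358.0
  Y (3, 6): total = 1063.5
  Z (13, 5): total = 1296.0
Minimum is at Y with total 1063.5 km.

Y, total 1063.5 km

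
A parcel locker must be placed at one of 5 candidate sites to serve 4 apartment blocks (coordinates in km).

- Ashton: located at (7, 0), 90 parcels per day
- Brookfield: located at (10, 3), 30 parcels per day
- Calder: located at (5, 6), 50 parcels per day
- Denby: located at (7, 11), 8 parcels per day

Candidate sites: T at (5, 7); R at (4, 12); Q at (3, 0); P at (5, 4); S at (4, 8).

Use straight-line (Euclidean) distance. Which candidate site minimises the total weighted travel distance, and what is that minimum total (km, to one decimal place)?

P, total 713.7 km

Total weighted distance at each candidate:
  T (5, 7): total = 933.1
  R (4, 12): total = 1767.2
  Q (3, 0): total = 998.3
  P (5, 4): total = 713.7
  S (4, 8): total = 1149.0
Minimum is at P with total 713.7 km.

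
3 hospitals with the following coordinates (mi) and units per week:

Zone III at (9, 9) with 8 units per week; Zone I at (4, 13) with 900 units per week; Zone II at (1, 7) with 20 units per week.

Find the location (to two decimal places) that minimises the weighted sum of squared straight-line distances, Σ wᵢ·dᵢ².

(3.98, 12.84)

The minimiser of Σwᵢ‖p−pᵢ‖² is the weighted centroid p* = (Σwᵢpᵢ)/(Σwᵢ).
Σwᵢ = 928.
Σwᵢxᵢ = 8·9 + 900·4 + 20·1 = 3692.
Σwᵢyᵢ = 8·9 + 900·13 + 20·7 = 11912.
x* = 3692/928 = 3.98, y* = 11912/928 = 12.84.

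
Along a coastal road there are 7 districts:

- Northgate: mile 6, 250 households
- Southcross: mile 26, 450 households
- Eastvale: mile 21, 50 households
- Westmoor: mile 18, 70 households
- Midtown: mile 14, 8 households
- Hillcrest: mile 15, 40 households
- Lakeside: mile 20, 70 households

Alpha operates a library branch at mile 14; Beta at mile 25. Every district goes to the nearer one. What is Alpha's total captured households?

368

The indifferent point is the midpoint (14+25)/2 = 19.5; districts left of it (closer to Alpha at 14) go to Alpha, those right go to Beta.
  Northgate at 6 (w=250) → Alpha
  Midtown at 14 (w=8) → Alpha
  Hillcrest at 15 (w=40) → Alpha
  Westmoor at 18 (w=70) → Alpha
  Lakeside at 20 (w=70) → Beta
  Eastvale at 21 (w=50) → Beta
  Southcross at 26 (w=450) → Beta
Alpha captures 368; Beta captures 570.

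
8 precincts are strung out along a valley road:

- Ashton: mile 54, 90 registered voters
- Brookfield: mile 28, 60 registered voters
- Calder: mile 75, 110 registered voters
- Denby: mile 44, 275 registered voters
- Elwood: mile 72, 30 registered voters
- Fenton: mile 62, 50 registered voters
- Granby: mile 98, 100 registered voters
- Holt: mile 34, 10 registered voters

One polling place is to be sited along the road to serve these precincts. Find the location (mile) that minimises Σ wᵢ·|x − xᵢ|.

x = 54

For a sum of weighted absolute distances on a line, the optimum is the weighted median (not the mean). Total weight W = 725; half-weight = 362.5.
Sort by position and accumulate weight:
  mile 28 (Brookfield, w=60) → cum 60
  mile 34 (Holt, w=10) → cum 70
  mile 44 (Denby, w=275) → cum 345
  mile 54 (Ashton, w=90) → cum 435  ≥ 362.5 → median here
  mile 62 (Fenton, w=50) → cum 485
  mile 72 (Elwood, w=30) → cum 515
  mile 75 (Calder, w=110) → cum 625
  mile 98 (Granby, w=100) → cum 725
Optimal location: mile 54.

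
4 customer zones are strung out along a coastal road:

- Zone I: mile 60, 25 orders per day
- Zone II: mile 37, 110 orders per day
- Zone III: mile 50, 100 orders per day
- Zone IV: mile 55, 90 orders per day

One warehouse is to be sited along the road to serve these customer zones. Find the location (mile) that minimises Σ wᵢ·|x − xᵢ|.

For a sum of weighted absolute distances on a line, the optimum is the weighted median (not the mean). Total weight W = 325; half-weight = 162.5.
Sort by position and accumulate weight:
  mile 37 (Zone II, w=110) → cum 110
  mile 50 (Zone III, w=100) → cum 210  ≥ 162.5 → median here
  mile 55 (Zone IV, w=90) → cum 300
  mile 60 (Zone I, w=25) → cum 325
Optimal location: mile 50.

x = 50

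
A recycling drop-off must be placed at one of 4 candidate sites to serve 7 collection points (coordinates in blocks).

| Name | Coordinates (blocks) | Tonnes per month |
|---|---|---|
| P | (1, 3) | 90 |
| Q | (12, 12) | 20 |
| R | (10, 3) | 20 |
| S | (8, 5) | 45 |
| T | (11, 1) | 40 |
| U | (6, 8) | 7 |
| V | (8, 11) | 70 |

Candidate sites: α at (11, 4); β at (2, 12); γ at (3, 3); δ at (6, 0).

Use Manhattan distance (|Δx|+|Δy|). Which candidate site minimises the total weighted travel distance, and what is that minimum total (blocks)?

α, total 2273 blocks

Total weighted distance at each candidate:
  α (11, 4): total = 2273
  β (2, 12): total = 3371
  γ (3, 3): total = 2361
  δ (6, 0): total = 2741
Minimum is at α with total 2273 blocks.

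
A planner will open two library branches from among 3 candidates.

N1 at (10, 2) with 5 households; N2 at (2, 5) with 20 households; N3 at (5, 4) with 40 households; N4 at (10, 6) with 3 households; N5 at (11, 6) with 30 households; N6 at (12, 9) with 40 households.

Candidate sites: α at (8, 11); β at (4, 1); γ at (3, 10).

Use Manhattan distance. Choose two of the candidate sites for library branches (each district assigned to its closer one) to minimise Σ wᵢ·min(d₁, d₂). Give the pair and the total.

Evaluate every pair (each demand assigned to the nearer of the two):
  {α, β}: total = 816
  {α, γ}: total = 996
  {β, γ}: total = 1108
Best pair: {α, β} with total 816.

{α, β}, total 816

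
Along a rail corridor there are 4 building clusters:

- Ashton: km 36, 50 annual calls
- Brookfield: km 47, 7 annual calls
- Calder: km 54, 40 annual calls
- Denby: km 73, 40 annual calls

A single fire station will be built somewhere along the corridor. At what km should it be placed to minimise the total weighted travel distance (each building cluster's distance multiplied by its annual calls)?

For a sum of weighted absolute distances on a line, the optimum is the weighted median (not the mean). Total weight W = 137; half-weight = 68.5.
Sort by position and accumulate weight:
  km 36 (Ashton, w=50) → cum 50
  km 47 (Brookfield, w=7) → cum 57
  km 54 (Calder, w=40) → cum 97  ≥ 68.5 → median here
  km 73 (Denby, w=40) → cum 137
Optimal location: km 54.

x = 54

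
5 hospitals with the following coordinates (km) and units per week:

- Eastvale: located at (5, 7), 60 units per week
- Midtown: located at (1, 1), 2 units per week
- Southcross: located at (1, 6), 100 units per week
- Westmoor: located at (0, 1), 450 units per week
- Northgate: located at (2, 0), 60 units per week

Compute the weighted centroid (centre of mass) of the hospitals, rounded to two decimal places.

(0.78, 2.19)

The minimiser of Σwᵢ‖p−pᵢ‖² is the weighted centroid p* = (Σwᵢpᵢ)/(Σwᵢ).
Σwᵢ = 672.
Σwᵢxᵢ = 60·5 + 2·1 + 100·1 + 450·0 + 60·2 = 522.
Σwᵢyᵢ = 60·7 + 2·1 + 100·6 + 450·1 + 60·0 = 1472.
x* = 522/672 = 0.78, y* = 1472/672 = 2.19.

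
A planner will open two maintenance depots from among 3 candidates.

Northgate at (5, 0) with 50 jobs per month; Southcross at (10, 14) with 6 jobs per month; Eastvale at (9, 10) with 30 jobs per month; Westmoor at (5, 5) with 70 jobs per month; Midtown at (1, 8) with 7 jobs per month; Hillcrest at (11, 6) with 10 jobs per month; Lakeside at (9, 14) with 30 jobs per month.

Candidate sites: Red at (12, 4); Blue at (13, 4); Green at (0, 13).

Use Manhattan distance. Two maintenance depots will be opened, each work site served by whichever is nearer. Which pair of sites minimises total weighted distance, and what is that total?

Evaluate every pair (each demand assigned to the nearer of the two):
  {Red, Green}: total = 1818
  {Red, Blue}: total = 1977
  {Blue, Green}: total = 1978
Best pair: {Red, Green} with total 1818.

{Red, Green}, total 1818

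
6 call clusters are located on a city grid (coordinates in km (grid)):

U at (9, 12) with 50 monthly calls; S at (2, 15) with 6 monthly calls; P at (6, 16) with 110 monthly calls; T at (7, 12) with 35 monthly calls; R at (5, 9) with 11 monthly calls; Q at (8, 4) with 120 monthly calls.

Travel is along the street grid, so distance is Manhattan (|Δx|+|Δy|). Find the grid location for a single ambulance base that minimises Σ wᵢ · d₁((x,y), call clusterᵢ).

(8, 12)

Manhattan distance separates: Σwᵢ(|x−xᵢ|+|y−yᵢ|) = Σwᵢ|x−xᵢ| + Σwᵢ|y−yᵢ|, so x and y are optimised independently as 1-D weighted medians.
Total weight W = 332; half = 166.
x-coordinate, sorted with cumulative weight:
  x=2 (S, w=6) cum 6
  x=5 (R, w=11) cum 17
  x=6 (P, w=110) cum 127
  x=7 (T, w=35) cum 162
  x=8 (Q, w=120) cum 282  ← median
  x=9 (U, w=50) cum 332
⇒ x* = 8
y-coordinate, sorted with cumulative weight:
  y=4 (Q, w=120) cum 120
  y=9 (R, w=11) cum 131
  y=12 (U, w=50) cum 181  ← median
  y=12 (T, w=35) cum 216
  y=15 (S, w=6) cum 222
  y=16 (P, w=110) cum 332
⇒ y* = 12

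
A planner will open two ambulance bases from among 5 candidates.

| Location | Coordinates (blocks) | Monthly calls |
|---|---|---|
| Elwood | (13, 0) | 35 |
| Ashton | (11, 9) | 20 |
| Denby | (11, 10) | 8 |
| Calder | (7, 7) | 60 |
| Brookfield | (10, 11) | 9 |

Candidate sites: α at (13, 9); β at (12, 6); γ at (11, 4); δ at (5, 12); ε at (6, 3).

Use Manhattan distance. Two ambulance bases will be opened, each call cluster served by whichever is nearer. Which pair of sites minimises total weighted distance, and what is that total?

Evaluate every pair (each demand assigned to the nearer of the two):
  {α, β}: total = 714
  {α, ε}: total = 724
  {β, ε}: total = 728
  {γ, ε}: total = 730
  {α, γ}: total = 739
  {β, γ}: total = 753
  {β, δ}: total = 779
  {γ, δ}: total = 832
  {α, δ}: total = 844
  {δ, ε}: total = 948
Best pair: {α, β} with total 714.

{α, β}, total 714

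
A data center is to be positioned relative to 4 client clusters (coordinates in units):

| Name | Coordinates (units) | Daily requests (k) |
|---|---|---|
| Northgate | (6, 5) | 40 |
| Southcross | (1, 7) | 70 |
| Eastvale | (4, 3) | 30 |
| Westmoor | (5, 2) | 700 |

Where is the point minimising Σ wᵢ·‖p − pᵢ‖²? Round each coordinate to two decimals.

(4.68, 2.60)

The minimiser of Σwᵢ‖p−pᵢ‖² is the weighted centroid p* = (Σwᵢpᵢ)/(Σwᵢ).
Σwᵢ = 840.
Σwᵢxᵢ = 40·6 + 70·1 + 30·4 + 700·5 = 3930.
Σwᵢyᵢ = 40·5 + 70·7 + 30·3 + 700·2 = 2180.
x* = 3930/840 = 4.68, y* = 2180/840 = 2.60.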